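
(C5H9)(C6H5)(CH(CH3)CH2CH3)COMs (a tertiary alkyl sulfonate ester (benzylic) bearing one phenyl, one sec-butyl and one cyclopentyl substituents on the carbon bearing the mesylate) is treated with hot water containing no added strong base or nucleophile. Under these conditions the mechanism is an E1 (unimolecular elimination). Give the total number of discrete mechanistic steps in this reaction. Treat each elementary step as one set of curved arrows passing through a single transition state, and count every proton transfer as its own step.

2

Step 1: Ionisation: the C–O σ-bond cleaves heterolytically; both bonding electrons depart with MsO⁻, leaving a tertiary carbocation at the α-carbon.
(No 1,2-shift: no single shift to an adjacent carbon would give a more stable cation.)
Step 2: Loss of a β-proton to a water molecule of the solvent: the C–H bonding pair collapses toward the cationic carbon to form the C=C π bond, yielding the alkene.
Total: 2 elementary steps.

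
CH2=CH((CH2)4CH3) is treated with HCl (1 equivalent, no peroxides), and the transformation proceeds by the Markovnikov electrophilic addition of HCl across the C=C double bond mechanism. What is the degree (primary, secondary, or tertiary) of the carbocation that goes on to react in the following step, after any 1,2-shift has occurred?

Step 1: Protonation of the alkene by HCl: the π bond acts as the nucleophile and picks up H⁺, giving the more stable (Markovnikov) secondary carbocation. The H–Cl bond breaks heterolytically, releasing Cl⁻.
No single 1,2-shift to an adjacent carbon would give a more-substituted cation, so no rearrangement occurs.

secondary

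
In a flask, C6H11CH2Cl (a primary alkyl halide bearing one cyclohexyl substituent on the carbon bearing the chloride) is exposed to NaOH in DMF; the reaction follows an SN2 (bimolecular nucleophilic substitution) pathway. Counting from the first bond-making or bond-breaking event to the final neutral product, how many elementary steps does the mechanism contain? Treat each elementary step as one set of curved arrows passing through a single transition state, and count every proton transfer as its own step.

1

Step 1: Backside attack by OH⁻ on the carbon bearing the chloride: the new C–O bond forms as the C–Cl bond breaks, with Walden inversion at carbon.
Total: 1 elementary step.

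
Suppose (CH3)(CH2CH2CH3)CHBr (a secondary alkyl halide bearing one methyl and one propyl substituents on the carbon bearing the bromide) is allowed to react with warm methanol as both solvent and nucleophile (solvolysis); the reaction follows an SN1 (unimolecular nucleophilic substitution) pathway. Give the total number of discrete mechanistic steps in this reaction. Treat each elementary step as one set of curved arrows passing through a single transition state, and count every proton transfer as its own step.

Step 1: Rate-determining heterolysis of the C–Br bond gives Br⁻ and a secondary carbocation.
(No 1,2-shift: no single shift to an adjacent carbon would give a more stable cation.)
Step 2: Nucleophilic capture: the oxygen of CH3OH bonds to the cationic carbon, producing an oxonium-ion intermediate.
Step 3: A second solvent molecule removes the proton on oxygen, giving the neutral ether product.
Total: 3 elementary steps.

3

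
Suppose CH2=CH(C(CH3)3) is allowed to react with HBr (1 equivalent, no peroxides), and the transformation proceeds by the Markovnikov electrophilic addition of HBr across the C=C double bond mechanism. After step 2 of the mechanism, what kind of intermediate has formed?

Step 1: Protonation of the alkene by HBr: the π bond acts as the nucleophile and picks up H⁺, giving the more stable (Markovnikov) secondary carbocation. The H–Br bond breaks heterolytically, releasing Br⁻.
Step 2: A 1,2-methyl shift from the adjacent tert-butyl carbon moves the positive charge from the secondary centre to an adjacent carbon, generating a more stable tertiary carbocation.
After step 2 the species present is a tertiary carbocation.

tertiary carbocation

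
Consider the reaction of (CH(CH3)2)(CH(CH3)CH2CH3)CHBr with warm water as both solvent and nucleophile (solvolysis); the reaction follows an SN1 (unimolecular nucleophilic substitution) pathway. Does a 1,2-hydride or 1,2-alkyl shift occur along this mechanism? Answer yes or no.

The first-formed carbocation is secondary.
The adjacent isopropyl carbon already bears 2 other carbon substituents and has a hydrogen to migrate; after a 1,2-hydride shift from that carbon the positive charge sits on a tertiary centre.
Tertiary is more stable than secondary, so the shift occurs.

yes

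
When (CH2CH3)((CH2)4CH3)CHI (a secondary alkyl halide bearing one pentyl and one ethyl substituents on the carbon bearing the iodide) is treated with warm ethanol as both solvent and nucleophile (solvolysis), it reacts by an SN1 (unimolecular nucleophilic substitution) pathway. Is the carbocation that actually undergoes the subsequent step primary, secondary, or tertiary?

Step 1: The C–I bond breaks with both electrons going to the iodide; I⁻ leaves and a secondary carbocation remains.
No single 1,2-shift to an adjacent carbon would give a more-substituted cation, so no rearrangement occurs.

secondary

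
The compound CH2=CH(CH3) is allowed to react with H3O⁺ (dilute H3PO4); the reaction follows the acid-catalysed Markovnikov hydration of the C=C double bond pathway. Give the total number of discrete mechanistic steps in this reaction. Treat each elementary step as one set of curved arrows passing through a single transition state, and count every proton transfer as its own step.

3

Step 1: Electrophilic addition begins with the π(C=C) electrons forming a bond to the proton of H3O⁺. Following Markovnikov's rule, the resulting cation is secondary. H2O is released.
(No 1,2-shift: no single shift to an adjacent carbon would give a more stable cation.)
Step 2: Water acts as the nucleophile: an oxygen lone pair bonds to the cationic carbon, giving an oxonium-ion intermediate.
Step 3: H2O removes a proton from the oxonium oxygen, regenerating H3O⁺ and giving the neutral alcohol.
Total: 3 elementary steps.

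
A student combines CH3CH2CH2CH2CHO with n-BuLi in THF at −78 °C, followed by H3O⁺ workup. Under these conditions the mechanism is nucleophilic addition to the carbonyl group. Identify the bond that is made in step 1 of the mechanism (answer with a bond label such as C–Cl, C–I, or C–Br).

C–C

Step 1: the carbanion-like carbon of n-BuLi attacks the sp² carbonyl carbon; the C=O π bond breaks and the electrons end up as a lone pair on the alkoxide oxygen of the tetrahedral intermediate.
The bond formed in this step is the C–C bond.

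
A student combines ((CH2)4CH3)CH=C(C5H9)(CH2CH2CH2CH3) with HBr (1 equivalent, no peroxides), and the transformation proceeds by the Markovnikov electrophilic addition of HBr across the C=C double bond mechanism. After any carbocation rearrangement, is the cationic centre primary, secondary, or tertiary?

Step 1: Electrophilic addition begins with the π(C=C) electrons forming a bond to the proton of HBr. Following Markovnikov's rule, the resulting cation is tertiary. The H–Br bond breaks heterolytically, releasing Br⁻.
No single 1,2-shift to an adjacent carbon would give a more-substituted cation, so no rearrangement occurs.

tertiary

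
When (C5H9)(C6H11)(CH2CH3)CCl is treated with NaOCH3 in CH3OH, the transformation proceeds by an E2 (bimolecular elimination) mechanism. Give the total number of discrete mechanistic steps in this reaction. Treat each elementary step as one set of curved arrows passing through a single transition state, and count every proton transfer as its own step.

1

Step 1: The strong base CH3O⁻ removes a β-hydrogen; in the same concerted event the electrons of the breaking C–H bond form the new π(C=C) bond and the C–Cl σ-bond breaks, expelling Cl⁻. Anti-periplanar geometry; one transition state.
Total: 1 elementary step.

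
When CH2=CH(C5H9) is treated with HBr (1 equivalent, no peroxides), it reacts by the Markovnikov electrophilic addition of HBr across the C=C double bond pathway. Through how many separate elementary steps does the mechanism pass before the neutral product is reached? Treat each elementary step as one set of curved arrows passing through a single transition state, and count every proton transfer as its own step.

Step 1: Electrophilic addition begins with the π(C=C) electrons forming a bond to the proton of HBr. Following Markovnikov's rule, the resulting cation is secondary. The H–Br bond breaks heterolytically, releasing Br⁻.
Step 2: Carbocation rearrangement: a 1,2-hydride shift from the adjacent cyclopentyl carbon converts the initially-formed secondary cation into the more stable tertiary cation.
Step 3: Nucleophilic attack by Br⁻ on the carbocation completes the addition, giving R–Br.
Total: 3 elementary steps.

3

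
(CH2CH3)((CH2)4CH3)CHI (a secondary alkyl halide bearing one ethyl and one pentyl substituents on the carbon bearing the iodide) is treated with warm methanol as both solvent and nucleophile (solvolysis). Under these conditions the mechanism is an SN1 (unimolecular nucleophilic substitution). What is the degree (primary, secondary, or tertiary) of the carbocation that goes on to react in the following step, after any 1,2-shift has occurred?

secondary

Step 1: Ionisation: the C–I σ-bond cleaves heterolytically; both bonding electrons depart with I⁻, leaving a secondary carbocation at the α-carbon.
No single 1,2-shift to an adjacent carbon would give a more-substituted cation, so no rearrangement occurs.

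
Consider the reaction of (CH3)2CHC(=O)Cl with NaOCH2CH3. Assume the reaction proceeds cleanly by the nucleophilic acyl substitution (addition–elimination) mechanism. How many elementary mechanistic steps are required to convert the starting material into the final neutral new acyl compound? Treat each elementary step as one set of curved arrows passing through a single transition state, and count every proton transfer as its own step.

Step 1: A lone pair on the O of CH3CH2O⁻ attacks the electrophilic acyl carbon; the π(C=O) electrons move onto oxygen, giving a tetrahedral intermediate.
Step 2: Collapse of the tetrahedral intermediate: the alkoxide oxygen pushes its lone pair back to re-form C=O while Cl⁻ leaves.
Total: 2 elementary steps.

2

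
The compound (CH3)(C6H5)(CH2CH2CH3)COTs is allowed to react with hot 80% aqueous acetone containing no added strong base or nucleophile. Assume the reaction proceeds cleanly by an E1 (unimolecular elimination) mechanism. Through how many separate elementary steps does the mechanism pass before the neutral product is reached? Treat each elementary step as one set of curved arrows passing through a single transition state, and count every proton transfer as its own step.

2

Step 1: Ionisation: the C–O σ-bond cleaves heterolytically; both bonding electrons depart with TsO⁻, leaving a tertiary carbocation at the α-carbon.
(No 1,2-shift: no single shift to an adjacent carbon would give a more stable cation.)
Step 2: A water molecule (solvent) deprotonates a β-carbon; as the C–H bond breaks, those electrons form the new alkene π bond.
Total: 2 elementary steps.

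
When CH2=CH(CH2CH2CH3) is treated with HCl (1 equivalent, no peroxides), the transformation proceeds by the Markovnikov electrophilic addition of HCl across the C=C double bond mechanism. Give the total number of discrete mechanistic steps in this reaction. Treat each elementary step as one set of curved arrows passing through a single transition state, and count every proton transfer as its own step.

2

Step 1: Electrophilic addition begins with the π(C=C) electrons forming a bond to the proton of HCl. Following Markovnikov's rule, the resulting cation is secondary. The H–Cl bond breaks heterolytically, releasing Cl⁻.
(No 1,2-shift: no single shift to an adjacent carbon would give a more stable cation.)
Step 2: The Cl⁻ anion donates a lone pair to the carbocation, forming the new C–Cl σ-bond and giving the neutral alkyl halide.
Total: 2 elementary steps.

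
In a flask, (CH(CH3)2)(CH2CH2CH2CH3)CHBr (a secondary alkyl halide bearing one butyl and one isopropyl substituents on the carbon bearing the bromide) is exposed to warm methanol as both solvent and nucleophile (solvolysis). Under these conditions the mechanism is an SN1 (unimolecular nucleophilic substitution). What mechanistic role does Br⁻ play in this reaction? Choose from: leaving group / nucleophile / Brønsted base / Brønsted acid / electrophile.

leaving group

Step 1: Rate-determining heterolysis of the C–Br bond gives Br⁻ and a secondary carbocation.
Br⁻ departs with both electrons of the breaking σ-bond — that is the definition of a leaving group.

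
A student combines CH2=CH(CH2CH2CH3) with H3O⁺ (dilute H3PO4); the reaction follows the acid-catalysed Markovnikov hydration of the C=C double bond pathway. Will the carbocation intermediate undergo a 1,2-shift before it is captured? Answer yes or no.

The first-formed carbocation is secondary.
No single 1,2-shift to an adjacent carbon would produce a more-substituted cation than the one already present, so no rearrangement occurs.

no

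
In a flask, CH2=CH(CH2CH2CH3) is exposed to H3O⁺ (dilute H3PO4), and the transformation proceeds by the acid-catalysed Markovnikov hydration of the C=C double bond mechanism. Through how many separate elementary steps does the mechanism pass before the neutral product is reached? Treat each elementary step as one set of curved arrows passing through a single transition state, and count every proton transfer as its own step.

Step 1: Electrophilic addition begins with the π(C=C) electrons forming a bond to the proton of H3O⁺. Following Markovnikov's rule, the resulting cation is secondary. H2O is released.
(No 1,2-shift: no single shift to an adjacent carbon would give a more stable cation.)
Step 2: Nucleophilic capture of the cation by H2O produces the protonated alcohol (an oxonium ion).
Step 3: Deprotonation of the oxonium ion by a water molecule delivers the neutral alcohol and regenerates the acid catalyst.
Total: 3 elementary steps.

3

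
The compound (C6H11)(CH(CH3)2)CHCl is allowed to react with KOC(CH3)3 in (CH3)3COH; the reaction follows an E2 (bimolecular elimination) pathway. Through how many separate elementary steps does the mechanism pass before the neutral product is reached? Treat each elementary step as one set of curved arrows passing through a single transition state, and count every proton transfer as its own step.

1

Step 1: Concerted anti-periplanar elimination: (CH3)3CO⁻ abstracts a β-H while Cl⁻ leaves, and the C–H electrons become the new C=C π bond — all in a single transition state.
Total: 1 elementary step.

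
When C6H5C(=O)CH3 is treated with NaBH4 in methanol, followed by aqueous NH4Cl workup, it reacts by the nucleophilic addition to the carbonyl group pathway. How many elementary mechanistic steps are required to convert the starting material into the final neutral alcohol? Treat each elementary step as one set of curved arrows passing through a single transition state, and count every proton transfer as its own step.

2

Step 1: H⁻ (delivered from BH4⁻) attacks the sp² carbonyl carbon; the C=O π bond breaks and the electrons end up as a lone pair on the alkoxide oxygen of the tetrahedral intermediate.
Step 2: The alkoxide picks up a proton during aqueous NH4Cl workup to yield an alcohol.
Total: 2 elementary steps.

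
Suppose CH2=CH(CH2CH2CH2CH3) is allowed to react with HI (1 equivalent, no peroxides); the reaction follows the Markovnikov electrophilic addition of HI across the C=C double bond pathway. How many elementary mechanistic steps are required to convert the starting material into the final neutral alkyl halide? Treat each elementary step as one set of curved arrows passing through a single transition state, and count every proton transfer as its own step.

2

Step 1: Protonation of the alkene by HI: the π bond acts as the nucleophile and picks up H⁺, giving the more stable (Markovnikov) secondary carbocation. The H–I bond breaks heterolytically, releasing I⁻.
(No 1,2-shift: no single shift to an adjacent carbon would give a more stable cation.)
Step 2: Nucleophilic attack by I⁻ on the carbocation completes the addition, giving R–I.
Total: 2 elementary steps.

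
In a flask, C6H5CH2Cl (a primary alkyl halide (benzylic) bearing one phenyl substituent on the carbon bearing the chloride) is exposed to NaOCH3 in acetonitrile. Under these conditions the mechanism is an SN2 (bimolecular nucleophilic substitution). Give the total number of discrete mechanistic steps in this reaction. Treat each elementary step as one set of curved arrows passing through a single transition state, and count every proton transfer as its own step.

1

Step 1: CH3O⁻ attacks the back face of the α-carbon while Cl⁻ departs with the C–Cl bonding pair — a single concerted displacement through a pentacoordinate transition state.
Total: 1 elementary step.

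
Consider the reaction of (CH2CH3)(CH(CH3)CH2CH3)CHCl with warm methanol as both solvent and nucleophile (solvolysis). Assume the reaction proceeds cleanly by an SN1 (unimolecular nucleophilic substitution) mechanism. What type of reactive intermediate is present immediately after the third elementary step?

Step 1: Rate-determining heterolysis of the C–Cl bond gives Cl⁻ and a secondary carbocation.
Step 2: Carbocation rearrangement: a 1,2-hydride shift from the adjacent sec-butyl carbon converts the initially-formed secondary cation into the more stable tertiary cation.
Step 3: CH3OH donates an oxygen lone pair into the empty p orbital of the cation, giving a protonated ether (an oxonium ion).
After step 3 the species present is an oxonium ion.

oxonium ion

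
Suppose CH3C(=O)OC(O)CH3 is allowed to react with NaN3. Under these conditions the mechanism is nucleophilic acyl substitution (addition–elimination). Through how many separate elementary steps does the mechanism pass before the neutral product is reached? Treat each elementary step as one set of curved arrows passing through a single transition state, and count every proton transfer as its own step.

2

Step 1: N3⁻ adds to the carbonyl carbon; the C=O π electrons shift onto oxygen and a tetrahedral alkoxide intermediate forms.
Step 2: Elimination step: re-formation of the carbonyl π bond drives out CH3CO2⁻, giving the new acyl compound.
Total: 2 elementary steps.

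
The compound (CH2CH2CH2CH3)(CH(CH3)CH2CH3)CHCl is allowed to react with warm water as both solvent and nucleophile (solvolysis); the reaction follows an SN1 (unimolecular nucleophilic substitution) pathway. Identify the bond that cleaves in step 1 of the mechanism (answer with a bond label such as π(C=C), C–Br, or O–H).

Step 1: Ionisation: the C–Cl σ-bond cleaves heterolytically; both bonding electrons depart with Cl⁻, leaving a secondary carbocation at the α-carbon.
The bond broken in this step is the C–Cl bond.

C–Cl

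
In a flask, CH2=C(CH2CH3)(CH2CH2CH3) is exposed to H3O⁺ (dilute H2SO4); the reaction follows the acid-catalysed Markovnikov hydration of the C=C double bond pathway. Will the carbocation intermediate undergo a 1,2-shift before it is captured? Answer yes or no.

no

The first-formed carbocation is tertiary.
No single 1,2-shift to an adjacent carbon would produce a more-substituted cation than the one already present, so no rearrangement occurs.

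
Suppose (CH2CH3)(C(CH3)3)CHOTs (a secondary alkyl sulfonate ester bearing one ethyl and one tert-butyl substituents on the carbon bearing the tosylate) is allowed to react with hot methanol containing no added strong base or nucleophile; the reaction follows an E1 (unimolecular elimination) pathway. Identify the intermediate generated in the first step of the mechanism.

Step 1: The C–O bond breaks with both electrons going to the tosylate; TsO⁻ leaves and a secondary carbocation remains.
After step 1 the species present is a secondary carbocation.

secondary carbocation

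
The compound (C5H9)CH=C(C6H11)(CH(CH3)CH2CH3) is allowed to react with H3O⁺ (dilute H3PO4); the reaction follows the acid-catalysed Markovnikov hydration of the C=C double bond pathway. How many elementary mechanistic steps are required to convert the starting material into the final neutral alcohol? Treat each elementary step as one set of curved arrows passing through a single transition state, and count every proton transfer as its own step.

3

Step 1: Electrophilic addition begins with the π(C=C) electrons forming a bond to the proton of H3O⁺. Following Markovnikov's rule, the resulting cation is tertiary. H2O is released.
(No 1,2-shift: no single shift to an adjacent carbon would give a more stable cation.)
Step 2: A lone pair on the oxygen of H2O attacks the carbocation, forming a C–O bond and an oxonium ion (a protonated alcohol).
Step 3: Proton transfer from the O–H of the oxonium ion to H2O completes the catalytic cycle and yields the alcohol.
Total: 3 elementary steps.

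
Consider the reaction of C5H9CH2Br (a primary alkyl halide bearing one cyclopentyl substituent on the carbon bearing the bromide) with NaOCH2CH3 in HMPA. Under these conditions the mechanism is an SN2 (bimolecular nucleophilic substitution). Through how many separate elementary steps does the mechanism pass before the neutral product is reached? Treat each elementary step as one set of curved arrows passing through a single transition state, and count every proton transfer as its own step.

1

Step 1: Backside attack by CH3CH2O⁻ on the carbon bearing the bromide: the new C–O bond forms as the C–Br bond breaks, with Walden inversion at carbon.
Total: 1 elementary step.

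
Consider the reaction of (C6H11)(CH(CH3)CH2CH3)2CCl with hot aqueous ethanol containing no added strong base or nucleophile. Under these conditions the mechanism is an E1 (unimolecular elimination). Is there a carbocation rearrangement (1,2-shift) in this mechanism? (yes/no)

no

The first-formed carbocation is tertiary.
No single 1,2-shift to an adjacent carbon would produce a more-substituted cation than the one already present, so no rearrangement occurs.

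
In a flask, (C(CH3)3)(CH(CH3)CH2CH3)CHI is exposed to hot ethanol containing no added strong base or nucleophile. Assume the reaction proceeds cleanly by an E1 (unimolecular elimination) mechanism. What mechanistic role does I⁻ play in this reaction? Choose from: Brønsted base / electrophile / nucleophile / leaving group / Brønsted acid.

leaving group

Step 1: The C–I bond breaks with both electrons going to the iodide; I⁻ leaves and a secondary carbocation remains.
I⁻ departs with both electrons of the breaking σ-bond — that is the definition of a leaving group.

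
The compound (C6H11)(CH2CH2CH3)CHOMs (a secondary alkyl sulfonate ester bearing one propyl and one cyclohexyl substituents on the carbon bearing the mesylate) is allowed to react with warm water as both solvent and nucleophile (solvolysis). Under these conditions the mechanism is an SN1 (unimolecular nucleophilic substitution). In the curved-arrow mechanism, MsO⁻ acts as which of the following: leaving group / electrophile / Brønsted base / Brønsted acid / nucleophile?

leaving group

Step 1: Ionisation: the C–O σ-bond cleaves heterolytically; both bonding electrons depart with MsO⁻, leaving a secondary carbocation at the α-carbon.
MsO⁻ departs with both electrons of the breaking σ-bond — that is the definition of a leaving group.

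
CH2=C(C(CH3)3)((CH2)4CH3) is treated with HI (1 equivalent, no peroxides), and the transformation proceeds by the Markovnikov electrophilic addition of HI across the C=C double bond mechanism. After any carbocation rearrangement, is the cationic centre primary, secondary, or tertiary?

tertiary

Step 1: Electrophilic addition begins with the π(C=C) electrons forming a bond to the proton of HI. Following Markovnikov's rule, the resulting cation is tertiary. The H–I bond breaks heterolytically, releasing I⁻.
No single 1,2-shift to an adjacent carbon would give a more-substituted cation, so no rearrangement occurs.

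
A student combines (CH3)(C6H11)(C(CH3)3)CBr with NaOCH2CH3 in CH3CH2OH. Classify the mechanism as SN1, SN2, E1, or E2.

Conditions: a strong base with a tertiary substrate bearing a β-hydrogen.
These conditions are the textbook signature of the E2 pathway.
A strong (often hindered) base removes a β-H in concert with loss of the leaving group — bimolecular elimination.

E2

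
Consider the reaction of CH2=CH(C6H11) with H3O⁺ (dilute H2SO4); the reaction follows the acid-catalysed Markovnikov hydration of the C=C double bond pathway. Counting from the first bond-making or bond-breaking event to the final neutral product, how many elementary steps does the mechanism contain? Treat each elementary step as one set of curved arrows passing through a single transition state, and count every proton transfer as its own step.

Step 1: Protonation of the alkene by H3O⁺: the π bond acts as the nucleophile and picks up H⁺, giving the more stable (Markovnikov) secondary carbocation. H2O is released.
Step 2: A hydride (H with its bonding pair) migrates from the adjacent cyclohexyl carbon to the cationic centre — a 1,2-hydride shift — upgrading the secondary cation to a tertiary one.
Step 3: Nucleophilic capture of the cation by H2O produces the protonated alcohol (an oxonium ion).
Step 4: H2O removes a proton from the oxonium oxygen, regenerating H3O⁺ and giving the neutral alcohol.
Total: 4 elementary steps.

4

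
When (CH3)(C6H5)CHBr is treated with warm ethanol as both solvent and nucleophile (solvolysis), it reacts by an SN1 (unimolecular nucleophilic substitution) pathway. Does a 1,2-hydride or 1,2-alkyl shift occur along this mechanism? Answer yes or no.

no

The first-formed carbocation is secondary.
No single 1,2-shift to an adjacent carbon would produce a more-substituted cation than the one already present, so no rearrangement occurs.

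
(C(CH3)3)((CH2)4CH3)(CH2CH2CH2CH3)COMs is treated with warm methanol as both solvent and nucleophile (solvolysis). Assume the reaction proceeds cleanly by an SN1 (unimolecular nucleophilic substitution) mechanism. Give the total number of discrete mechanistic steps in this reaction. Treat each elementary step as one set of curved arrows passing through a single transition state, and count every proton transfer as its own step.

Step 1: Unassisted departure of MsO⁻ (taking the C–O bonding pair) generates a tertiary carbocation.
(No 1,2-shift: no single shift to an adjacent carbon would give a more stable cation.)
Step 2: Nucleophilic capture: the oxygen of CH3OH bonds to the cationic carbon, producing an oxonium-ion intermediate.
Step 3: A second solvent molecule removes the proton on oxygen, giving the neutral ether product.
Total: 3 elementary steps.

3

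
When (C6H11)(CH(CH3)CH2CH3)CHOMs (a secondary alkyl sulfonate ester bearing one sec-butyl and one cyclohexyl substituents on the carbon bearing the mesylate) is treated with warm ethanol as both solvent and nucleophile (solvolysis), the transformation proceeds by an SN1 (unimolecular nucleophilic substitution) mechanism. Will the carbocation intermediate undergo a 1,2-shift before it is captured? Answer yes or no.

The first-formed carbocation is secondary.
The adjacent sec-butyl carbon already bears 2 other carbon substituents and has a hydrogen to migrate; after a 1,2-hydride shift from that carbon the positive charge sits on a tertiary centre.
Tertiary is more stable than secondary, so the shift occurs.

yes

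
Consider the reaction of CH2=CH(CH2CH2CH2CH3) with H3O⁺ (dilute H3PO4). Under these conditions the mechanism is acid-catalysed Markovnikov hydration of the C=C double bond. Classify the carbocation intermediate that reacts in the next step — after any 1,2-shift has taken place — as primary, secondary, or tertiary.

secondary

Step 1: Protonation of the alkene by H3O⁺: the π bond acts as the nucleophile and picks up H⁺, giving the more stable (Markovnikov) secondary carbocation. H2O is released.
No single 1,2-shift to an adjacent carbon would give a more-substituted cation, so no rearrangement occurs.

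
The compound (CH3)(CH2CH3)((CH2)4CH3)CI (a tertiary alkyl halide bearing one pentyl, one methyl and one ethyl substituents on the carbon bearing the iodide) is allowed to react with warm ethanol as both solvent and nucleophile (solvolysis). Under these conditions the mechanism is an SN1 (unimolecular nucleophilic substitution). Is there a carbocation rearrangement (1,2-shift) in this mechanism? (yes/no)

no

The first-formed carbocation is tertiary.
No single 1,2-shift to an adjacent carbon would produce a more-substituted cation than the one already present, so no rearrangement occurs.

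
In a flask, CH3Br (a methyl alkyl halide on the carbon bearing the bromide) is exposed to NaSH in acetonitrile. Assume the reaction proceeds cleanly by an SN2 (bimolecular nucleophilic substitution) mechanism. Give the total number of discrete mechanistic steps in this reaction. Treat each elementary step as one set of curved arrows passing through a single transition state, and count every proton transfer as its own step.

1

Step 1: Backside attack by HS⁻ on the carbon bearing the bromide: the new C–S bond forms as the C–Br bond breaks, with Walden inversion at carbon.
Total: 1 elementary step.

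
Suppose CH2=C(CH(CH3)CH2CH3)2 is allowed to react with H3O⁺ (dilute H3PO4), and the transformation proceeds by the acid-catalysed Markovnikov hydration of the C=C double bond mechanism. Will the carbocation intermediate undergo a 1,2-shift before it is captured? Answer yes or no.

no

The first-formed carbocation is tertiary.
No single 1,2-shift to an adjacent carbon would produce a more-substituted cation than the one already present, so no rearrangement occurs.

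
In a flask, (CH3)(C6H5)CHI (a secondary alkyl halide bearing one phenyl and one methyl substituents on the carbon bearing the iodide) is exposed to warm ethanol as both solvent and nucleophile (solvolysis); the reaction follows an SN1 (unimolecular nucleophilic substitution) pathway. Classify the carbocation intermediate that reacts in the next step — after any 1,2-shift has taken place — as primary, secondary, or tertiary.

secondary

Step 1: Rate-determining heterolysis of the C–I bond gives I⁻ and a secondary carbocation.
No single 1,2-shift to an adjacent carbon would give a more-substituted cation, so no rearrangement occurs.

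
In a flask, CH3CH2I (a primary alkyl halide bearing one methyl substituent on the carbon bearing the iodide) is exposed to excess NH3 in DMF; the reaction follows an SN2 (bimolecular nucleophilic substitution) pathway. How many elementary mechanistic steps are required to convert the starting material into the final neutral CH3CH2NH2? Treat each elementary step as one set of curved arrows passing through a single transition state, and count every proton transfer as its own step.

Step 1: A lone pair on the N of NH3 attacks the α-carbon from the back side while the C–I bond breaks; both bonding electrons leave with I⁻. The product of this concerted step is an alkylammonium ion.
Step 2: A second equivalent of NH3 removes a proton from the N, giving the neutral product.
Total: 2 elementary steps.

2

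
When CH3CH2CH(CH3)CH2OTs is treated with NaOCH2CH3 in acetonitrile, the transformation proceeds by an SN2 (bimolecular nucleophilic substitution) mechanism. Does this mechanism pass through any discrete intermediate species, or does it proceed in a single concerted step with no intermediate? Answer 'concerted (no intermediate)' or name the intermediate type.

concerted (no intermediate)

Backside attack by CH3CH2O⁻ on the carbon bearing the tosylate: the new C–O bond forms as the C–O bond breaks, with Walden inversion at carbon.
All bond changes occur in one transition state; no discrete intermediate is formed.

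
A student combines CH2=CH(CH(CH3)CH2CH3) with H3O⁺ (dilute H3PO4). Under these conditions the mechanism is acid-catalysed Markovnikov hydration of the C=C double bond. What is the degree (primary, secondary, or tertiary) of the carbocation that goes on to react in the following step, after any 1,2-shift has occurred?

Step 1: Protonation of the alkene by H3O⁺: the π bond acts as the nucleophile and picks up H⁺, giving the more stable (Markovnikov) secondary carbocation. H2O is released.
Step 2: Carbocation rearrangement: a 1,2-hydride shift from the adjacent sec-butyl carbon converts the initially-formed secondary cation into the more stable tertiary cation.
The cation rearranges from secondary to tertiary via a 1,2-hydride shift from the adjacent sec-butyl carbon; the tertiary cation is what reacts next.

tertiary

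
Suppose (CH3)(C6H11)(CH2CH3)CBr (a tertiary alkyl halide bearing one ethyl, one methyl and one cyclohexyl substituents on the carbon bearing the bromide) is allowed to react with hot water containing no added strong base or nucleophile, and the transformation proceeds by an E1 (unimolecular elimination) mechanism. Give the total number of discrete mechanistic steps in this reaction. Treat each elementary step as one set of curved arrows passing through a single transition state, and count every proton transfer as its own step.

Step 1: Ionisation: the C–Br σ-bond cleaves heterolytically; both bonding electrons depart with Br⁻, leaving a tertiary carbocation at the α-carbon.
(No 1,2-shift: no single shift to an adjacent carbon would give a more stable cation.)
Step 2: A water molecule (solvent) deprotonates a β-carbon; as the C–H bond breaks, those electrons form the new alkene π bond.
Total: 2 elementary steps.

2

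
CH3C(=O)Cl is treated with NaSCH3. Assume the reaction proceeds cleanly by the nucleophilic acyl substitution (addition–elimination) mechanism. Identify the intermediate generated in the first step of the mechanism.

tetrahedral intermediate

Step 1: CH3S⁻ adds to the carbonyl carbon; the C=O π electrons shift onto oxygen and a tetrahedral alkoxide intermediate forms.
After step 1 the species present is a tetrahedral intermediate.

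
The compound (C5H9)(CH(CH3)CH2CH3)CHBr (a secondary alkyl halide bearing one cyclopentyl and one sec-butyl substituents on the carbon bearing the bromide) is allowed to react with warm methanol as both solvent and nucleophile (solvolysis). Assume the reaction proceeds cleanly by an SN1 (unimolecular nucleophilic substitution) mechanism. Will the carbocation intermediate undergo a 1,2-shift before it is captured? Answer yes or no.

The first-formed carbocation is secondary.
The adjacent cyclopentyl carbon already bears 2 other carbon substituents and has a hydrogen to migrate; after a 1,2-hydride shift from that carbon the positive charge sits on a tertiary centre.
Tertiary is more stable than secondary, so the shift occurs.

yes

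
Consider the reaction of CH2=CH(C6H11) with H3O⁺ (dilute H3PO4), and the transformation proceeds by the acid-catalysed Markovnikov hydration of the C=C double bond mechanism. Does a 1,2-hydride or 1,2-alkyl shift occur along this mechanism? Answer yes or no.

The first-formed carbocation is secondary.
The adjacent cyclohexyl carbon already bears 2 other carbon substituents and has a hydrogen to migrate; after a 1,2-hydride shift from that carbon the positive charge sits on a tertiary centre.
Tertiary is more stable than secondary, so the shift occurs.

yes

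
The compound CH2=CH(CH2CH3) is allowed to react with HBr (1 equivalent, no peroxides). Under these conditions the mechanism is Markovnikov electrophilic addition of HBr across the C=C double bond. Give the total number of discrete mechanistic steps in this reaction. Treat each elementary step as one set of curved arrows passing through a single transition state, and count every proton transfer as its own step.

Step 1: Electrophilic addition begins with the π(C=C) electrons forming a bond to the proton of HBr. Following Markovnikov's rule, the resulting cation is secondary. The H–Br bond breaks heterolytically, releasing Br⁻.
(No 1,2-shift: no single shift to an adjacent carbon would give a more stable cation.)
Step 2: The Br⁻ anion donates a lone pair to the carbocation, forming the new C–Br σ-bond and giving the neutral alkyl halide.
Total: 2 elementary steps.

2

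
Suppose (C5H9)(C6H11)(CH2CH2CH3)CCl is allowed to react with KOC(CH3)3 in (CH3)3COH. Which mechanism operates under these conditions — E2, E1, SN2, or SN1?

E2

Conditions: a strong/bulky base with a tertiary substrate bearing a β-hydrogen.
These conditions are the textbook signature of the E2 pathway.
A strong (often hindered) base removes a β-H in concert with loss of the leaving group — bimolecular elimination.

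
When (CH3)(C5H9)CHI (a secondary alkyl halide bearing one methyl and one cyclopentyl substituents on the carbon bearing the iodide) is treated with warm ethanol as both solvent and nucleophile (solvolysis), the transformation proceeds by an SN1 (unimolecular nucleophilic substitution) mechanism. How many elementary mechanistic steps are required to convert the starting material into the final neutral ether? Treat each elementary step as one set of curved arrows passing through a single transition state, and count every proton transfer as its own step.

4

Step 1: Rate-determining heterolysis of the C–I bond gives I⁻ and a secondary carbocation.
Step 2: A 1,2-hydride shift from the adjacent cyclopentyl carbon moves the positive charge from the secondary centre to an adjacent carbon, generating a more stable tertiary carbocation.
Step 3: A lone pair on the oxygen of CH3CH2OH attacks the carbocation, forming a new C–O σ-bond and an oxonium ion.
Step 4: Proton transfer from the O–H of the oxonium ion to a solvent molecule delivers the neutral ether.
Total: 4 elementary steps.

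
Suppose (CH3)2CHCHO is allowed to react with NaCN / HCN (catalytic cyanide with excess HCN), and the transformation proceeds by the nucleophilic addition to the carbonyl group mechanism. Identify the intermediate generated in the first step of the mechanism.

tetrahedral alkoxide intermediate

Step 1: A lone pair / filled orbital on CN⁻ attacks the electrophilic carbonyl carbon; the π(C=O) electrons shift onto oxygen, producing a tetrahedral alkoxide intermediate.
After step 1 the species present is a tetrahedral alkoxide intermediate.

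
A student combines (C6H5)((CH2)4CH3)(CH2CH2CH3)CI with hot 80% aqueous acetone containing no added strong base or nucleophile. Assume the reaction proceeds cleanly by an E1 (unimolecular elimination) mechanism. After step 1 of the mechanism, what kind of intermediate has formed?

tertiary carbocation

Step 1: Ionisation: the C–I σ-bond cleaves heterolytically; both bonding electrons depart with I⁻, leaving a tertiary carbocation at the α-carbon.
After step 1 the species present is a tertiary carbocation.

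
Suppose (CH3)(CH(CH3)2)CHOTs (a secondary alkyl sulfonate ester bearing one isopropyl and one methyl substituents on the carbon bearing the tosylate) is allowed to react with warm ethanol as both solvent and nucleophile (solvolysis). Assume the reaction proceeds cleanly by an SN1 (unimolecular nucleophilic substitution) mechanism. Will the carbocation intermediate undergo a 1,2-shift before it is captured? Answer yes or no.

The first-formed carbocation is secondary.
The adjacent isopropyl carbon already bears 2 other carbon substituents and has a hydrogen to migrate; after a 1,2-hydride shift from that carbon the positive charge sits on a tertiary centre.
Tertiary is more stable than secondary, so the shift occurs.

yes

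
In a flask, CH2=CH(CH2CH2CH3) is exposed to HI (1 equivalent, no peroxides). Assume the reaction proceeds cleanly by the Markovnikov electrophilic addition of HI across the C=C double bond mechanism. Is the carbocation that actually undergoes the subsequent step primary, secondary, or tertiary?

Step 1: The π electrons of the C=C bond attack a proton of HI; Markovnikov addition places the new C–H on the less-substituted alkene carbon, so the positive charge ends up on the more-substituted carbon — a secondary carbocation. The H–I bond breaks heterolytically, releasing I⁻.
No single 1,2-shift to an adjacent carbon would give a more-substituted cation, so no rearrangement occurs.

secondary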